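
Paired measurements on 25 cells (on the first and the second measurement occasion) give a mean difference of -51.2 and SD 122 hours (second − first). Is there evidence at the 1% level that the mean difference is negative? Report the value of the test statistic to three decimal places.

-2.098

H0: μ_d = 0; H1: μ_d < 0 (paired t-test on the differences, left-tailed).
t = d̄/(s_d/√n) = -51.2/(122/√25) = -2.098
df = n − 1 = 24
p-value = P(T ≤ -2.098) ≈ 0.023
Since p ≈ 0.023 > α = 0.01, fail to reject H0; the data do not provide sufficient evidence against H0.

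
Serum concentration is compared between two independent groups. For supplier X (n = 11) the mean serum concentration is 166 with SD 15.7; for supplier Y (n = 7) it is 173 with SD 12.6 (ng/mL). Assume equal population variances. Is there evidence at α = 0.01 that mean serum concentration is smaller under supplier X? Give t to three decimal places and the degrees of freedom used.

t = -0.991, df = 16

Let group 1 = supplier X, group 2 = supplier Y. H0: μ_1 = μ_2; H1: μ_1 < μ_2 (two-sample pooled-variance t-test, left-tailed).
s_p² = [(11−1)·15.7² + (7−1)·12.6²]/(11+7−2) = 213.591
t = (166 − 173)/√[213.591·(1/11 + 1/7)] = -0.991
df = n₁ + n₂ − 2 = 16
p-value = P(T ≤ -0.991) ≈ 0.1683
Since p ≈ 0.1683 > α = 0.01, fail to reject H0; the data do not provide sufficient evidence against H0.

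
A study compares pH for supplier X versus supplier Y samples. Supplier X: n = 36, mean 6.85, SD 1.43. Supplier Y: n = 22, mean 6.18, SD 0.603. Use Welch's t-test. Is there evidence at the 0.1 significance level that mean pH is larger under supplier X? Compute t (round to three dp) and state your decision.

t = 2.474; reject H0

Let group 1 = supplier X, group 2 = supplier Y. H0: μ_1 = μ_2; H1: μ_1 > μ_2 (Welch's two-sample t-test, right-tailed).
t = (x̄_1 − x̄_2)/√(s_1²/n_1 + s_2²/n_2) = (6.85 − 6.18)/√(1.43²/36 + 0.603²/22) = 2.474
Welch–Satterthwaite df ≈ 51.12
p-value = P(T ≥ 2.474) ≈ 0.008
Since p ≈ 0.008 < α = 0.1, reject H0; the evidence is statistically significant.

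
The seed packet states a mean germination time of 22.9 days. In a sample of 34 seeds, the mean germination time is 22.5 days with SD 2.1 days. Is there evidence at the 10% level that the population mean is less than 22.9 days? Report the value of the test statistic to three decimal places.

H0: μ = 22.9; H1: μ < 22.9 (one-sample t-test, left-tailed).
t = (x̄ − μ₀)/(s/√n) = (22.5 − 22.9)/(2.1/√34) = -1.111
df = n − 1 = 33
p-value = P(T ≤ -1.111) ≈ 0.1374
Since p ≈ 0.1374 > α = 0.1, fail to reject H0; the data do not provide sufficient evidence against H0.

-1.111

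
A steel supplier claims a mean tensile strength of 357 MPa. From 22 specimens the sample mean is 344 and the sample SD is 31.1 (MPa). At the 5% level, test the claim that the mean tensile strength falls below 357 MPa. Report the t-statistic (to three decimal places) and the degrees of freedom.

H0: μ = 357; H1: μ < 357 (one-sample t-test, left-tailed).
t = (x̄ − μ₀)/(s/√n) = (344 − 357)/(31.1/√22) = -1.961
df = n − 1 = 21
p-value = P(T ≤ -1.961) ≈ 0.032
Since p ≈ 0.032 < α = 0.05, reject H0; the evidence is statistically significant.

t = -1.961, df = 21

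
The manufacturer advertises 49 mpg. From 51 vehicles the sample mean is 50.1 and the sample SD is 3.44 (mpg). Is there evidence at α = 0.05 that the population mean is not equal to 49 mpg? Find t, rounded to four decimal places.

H0: μ = 49; H1: μ ≠ 49 (one-sample t-test, two-sided).
t = (x̄ − μ₀)/(s/√n) = (50.1 − 49)/(3.44/√51) = 2.2836
df = n − 1 = 50
Two-sided p-value ≈ 0.027
Since p ≈ 0.027 < α = 0.05, reject H0; the evidence is statistically significant.

2.2836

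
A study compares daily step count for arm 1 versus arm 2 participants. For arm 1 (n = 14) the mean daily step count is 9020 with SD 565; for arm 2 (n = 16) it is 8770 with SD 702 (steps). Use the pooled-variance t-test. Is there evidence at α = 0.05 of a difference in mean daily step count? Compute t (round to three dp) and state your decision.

t = 1.064; fail to reject H0

Let group 1 = arm 1, group 2 = arm 2. H0: μ_1 = μ_2; H1: μ_1 ≠ μ_2 (two-sample pooled-variance t-test, two-sided).
s_p² = [(14−1)·565² + (16−1)·702²]/(14+16−2) = 412214
t = (9020 − 8770)/√[412214·(1/14 + 1/16)] = 1.064
df = n₁ + n₂ − 2 = 28
Two-sided p-value ≈ 0.296
Since p ≈ 0.296 > α = 0.05, fail to reject H0; the evidence is not statistically significant.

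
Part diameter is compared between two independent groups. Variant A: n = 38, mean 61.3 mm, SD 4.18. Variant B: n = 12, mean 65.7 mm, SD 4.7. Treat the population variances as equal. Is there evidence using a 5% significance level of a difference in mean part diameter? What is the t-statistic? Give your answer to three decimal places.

Let group 1 = variant A, group 2 = variant B. H0: μ_1 = μ_2; H1: μ_1 ≠ μ_2 (two-sample pooled-variance t-test, two-sided).
s_p² = [(38−1)·4.18² + (12−1)·4.7²]/(38+12−2) = 18.5306
t = (61.3 − 65.7)/√[18.5306·(1/38 + 1/12)] = -3.087
df = n₁ + n₂ − 2 = 48
Two-sided p-value ≈ 0.003
Since p ≈ 0.003 < α = 0.05, reject H0; the data support H1.

-3.087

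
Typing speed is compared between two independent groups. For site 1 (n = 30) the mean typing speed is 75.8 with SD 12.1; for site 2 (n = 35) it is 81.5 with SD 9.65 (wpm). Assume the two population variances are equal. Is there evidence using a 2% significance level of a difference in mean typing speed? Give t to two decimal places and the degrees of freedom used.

Let group 1 = site 1, group 2 = site 2. H0: μ_1 = μ_2; H1: μ_1 ≠ μ_2 (two-sample pooled-variance t-test, two-sided).
s_p² = [(30−1)·12.1² + (35−1)·9.65²]/(30+35−2) = 117.652
t = (75.8 − 81.5)/√[117.652·(1/30 + 1/35)] = -2.11
df = n₁ + n₂ − 2 = 63
Two-sided p-value ≈ 0.039
Since p ≈ 0.039 > α = 0.02, fail to reject H0; the data do not provide sufficient evidence against H0.

t = -2.11, df = 63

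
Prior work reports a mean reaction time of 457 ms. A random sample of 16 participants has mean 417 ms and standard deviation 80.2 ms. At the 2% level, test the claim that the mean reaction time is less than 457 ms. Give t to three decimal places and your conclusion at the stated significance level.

H0: μ = 457; H1: μ < 457 (one-sample t-test, left-tailed).
t = (x̄ − μ₀)/(s/√n) = (417 − 457)/(80.2/√16) = -1.995
df = n − 1 = 15
p-value = P(T ≤ -1.995) ≈ 0.0323
Since p ≈ 0.0323 > α = 0.02, fail to reject H0; the data do not provide sufficient evidence against H0.

t = -1.995; fail to reject H0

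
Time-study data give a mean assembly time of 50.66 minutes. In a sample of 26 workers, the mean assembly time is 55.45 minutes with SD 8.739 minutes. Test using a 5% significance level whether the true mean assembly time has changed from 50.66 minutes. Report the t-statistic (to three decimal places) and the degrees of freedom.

H0: μ = 50.66; H1: μ ≠ 50.66 (one-sample t-test, two-sided).
t = (x̄ − μ₀)/(s/√n) = (55.45 − 50.66)/(8.739/√26) = 2.795
df = n − 1 = 25
Two-sided p-value ≈ 0.010
Since p ≈ 0.010 < α = 0.05, reject H0; the evidence is statistically significant.

t = 2.795, df = 25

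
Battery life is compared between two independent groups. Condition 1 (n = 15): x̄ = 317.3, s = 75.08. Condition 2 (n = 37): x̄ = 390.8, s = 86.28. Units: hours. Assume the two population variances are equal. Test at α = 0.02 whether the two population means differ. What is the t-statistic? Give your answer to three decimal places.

-2.883

Let group 1 = condition 1, group 2 = condition 2. H0: μ_1 = μ_2; H1: μ_1 ≠ μ_2 (two-sample pooled-variance t-test, two-sided).
s_p² = [(15−1)·75.08² + (37−1)·86.28²]/(15+37−2) = 6938.21
t = (317.3 − 390.8)/√[6938.21·(1/15 + 1/37)] = -2.883
df = n₁ + n₂ − 2 = 50
Two-sided p-value ≈ 0.006
Since p ≈ 0.006 < α = 0.02, reject H0; the evidence is statistically significant.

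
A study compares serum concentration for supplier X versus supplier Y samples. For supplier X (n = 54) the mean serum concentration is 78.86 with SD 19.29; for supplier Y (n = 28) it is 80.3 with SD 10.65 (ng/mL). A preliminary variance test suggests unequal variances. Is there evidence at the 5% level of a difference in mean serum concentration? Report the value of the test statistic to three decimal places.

Let group 1 = supplier X, group 2 = supplier Y. H0: μ_1 = μ_2; H1: μ_1 ≠ μ_2 (Welch's two-sample t-test, two-sided).
t = (x̄_1 − x̄_2)/√(s_1²/n_1 + s_2²/n_2) = (78.86 − 80.3)/√(19.29²/54 + 10.65²/28) = -0.435
Welch–Satterthwaite df ≈ 79.62
Two-sided p-value ≈ 0.664
Since p ≈ 0.664 > α = 0.05, fail to reject H0; the evidence is not statistically significant.

-0.435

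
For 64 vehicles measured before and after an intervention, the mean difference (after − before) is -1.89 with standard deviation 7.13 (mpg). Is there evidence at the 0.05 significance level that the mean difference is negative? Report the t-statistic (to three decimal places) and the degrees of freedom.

H0: μ_d = 0; H1: μ_d < 0 (paired t-test on the differences, left-tailed).
t = d̄/(s_d/√n) = -1.89/(7.13/√64) = -2.121
df = n − 1 = 63
p-value = P(T ≤ -2.121) ≈ 0.019
Since p ≈ 0.019 < α = 0.05, reject H0; the data support H1.

t = -2.121, df = 63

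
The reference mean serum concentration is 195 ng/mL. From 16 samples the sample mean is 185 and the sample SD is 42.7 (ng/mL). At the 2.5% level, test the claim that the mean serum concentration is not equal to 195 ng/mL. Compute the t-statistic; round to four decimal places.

H0: μ = 195; H1: μ ≠ 195 (one-sample t-test, two-sided).
t = (x̄ − μ₀)/(s/√n) = (185 − 195)/(42.7/√16) = -0.9368
df = n − 1 = 15
Two-sided p-value ≈ 0.364
Since p ≈ 0.364 > α = 0.025, fail to reject H0; the data do not provide sufficient evidence against H0.

-0.9368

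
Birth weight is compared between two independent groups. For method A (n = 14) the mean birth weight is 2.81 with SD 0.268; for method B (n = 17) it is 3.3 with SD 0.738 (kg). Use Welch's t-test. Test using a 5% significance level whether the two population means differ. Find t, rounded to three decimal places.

-2.542

Let group 1 = method A, group 2 = method B. H0: μ_1 = μ_2; H1: μ_1 ≠ μ_2 (Welch's two-sample t-test, two-sided).
t = (x̄_1 − x̄_2)/√(s_1²/n_1 + s_2²/n_2) = (2.81 − 3.3)/√(0.268²/14 + 0.738²/17) = -2.542
Welch–Satterthwaite df ≈ 20.88
Two-sided p-value ≈ 0.019
Since p ≈ 0.019 < α = 0.05, reject H0; the evidence is statistically significant.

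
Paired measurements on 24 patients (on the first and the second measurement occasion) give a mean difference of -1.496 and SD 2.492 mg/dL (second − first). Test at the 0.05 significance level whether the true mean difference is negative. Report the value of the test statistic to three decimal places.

H0: μ_d = 0; H1: μ_d < 0 (paired t-test on the differences, left-tailed).
t = d̄/(s_d/√n) = -1.496/(2.492/√24) = -2.941
df = n − 1 = 23
p-value = P(T ≤ -2.941) ≈ 0.0037
Since p ≈ 0.0037 < α = 0.05, reject H0; the data support H1.

-2.941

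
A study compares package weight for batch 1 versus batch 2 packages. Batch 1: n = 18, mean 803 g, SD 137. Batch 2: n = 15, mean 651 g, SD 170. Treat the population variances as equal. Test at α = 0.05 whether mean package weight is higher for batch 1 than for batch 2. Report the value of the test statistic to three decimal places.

Let group 1 = batch 1, group 2 = batch 2. H0: μ_1 = μ_2; H1: μ_1 > μ_2 (two-sample pooled-variance t-test, right-tailed).
s_p² = [(18−1)·137² + (15−1)·170²]/(18+15−2) = 23344.3
t = (803 − 651)/√[23344.3·(1/18 + 1/15)] = 2.846
df = n₁ + n₂ − 2 = 31
p-value = P(T ≥ 2.846) ≈ 0.004
Since p ≈ 0.004 < α = 0.05, reject H0; the data support H1.

2.846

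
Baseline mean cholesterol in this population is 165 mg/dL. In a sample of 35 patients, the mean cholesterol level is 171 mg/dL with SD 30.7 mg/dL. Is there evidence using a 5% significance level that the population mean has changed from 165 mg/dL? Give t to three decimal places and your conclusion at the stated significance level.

t = 1.156; fail to reject H0

H0: μ = 165; H1: μ ≠ 165 (one-sample t-test, two-sided).
t = (x̄ − μ₀)/(s/√n) = (171 − 165)/(30.7/√35) = 1.156
df = n − 1 = 34
Two-sided p-value ≈ 0.256
Since p ≈ 0.256 > α = 0.05, fail to reject H0; the data do not provide sufficient evidence against H0.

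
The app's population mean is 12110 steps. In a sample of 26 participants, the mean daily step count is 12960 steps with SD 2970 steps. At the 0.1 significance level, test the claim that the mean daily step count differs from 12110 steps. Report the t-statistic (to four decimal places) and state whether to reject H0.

H0: μ = 12110; H1: μ ≠ 12110 (one-sample t-test, two-sided).
t = (x̄ − μ₀)/(s/√n) = (12960 − 12110)/(2970/√26) = 1.4593
df = n − 1 = 25
Two-sided p-value ≈ 0.157
Since p ≈ 0.157 > α = 0.1, fail to reject H0; the data do not provide sufficient evidence against H0.

t = 1.4593; fail to reject H0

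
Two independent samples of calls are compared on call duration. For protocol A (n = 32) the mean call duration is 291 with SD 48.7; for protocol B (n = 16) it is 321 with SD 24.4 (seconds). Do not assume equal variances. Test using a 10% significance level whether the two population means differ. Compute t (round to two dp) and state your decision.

t = -2.84; reject H0

Let group 1 = protocol A, group 2 = protocol B. H0: μ_1 = μ_2; H1: μ_1 ≠ μ_2 (Welch's two-sample t-test, two-sided).
t = (x̄_1 − x̄_2)/√(s_1²/n_1 + s_2²/n_2) = (291 − 321)/√(48.7²/32 + 24.4²/16) = -2.84
Welch–Satterthwaite df ≈ 45.99
Two-sided p-value ≈ 0.007
Since p ≈ 0.007 < α = 0.1, reject H0; the evidence is statistically significant.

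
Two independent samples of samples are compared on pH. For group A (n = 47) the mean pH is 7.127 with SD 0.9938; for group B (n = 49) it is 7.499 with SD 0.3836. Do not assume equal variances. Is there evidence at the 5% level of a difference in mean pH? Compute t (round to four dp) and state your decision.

t = -2.4004; reject H0

Let group 1 = group A, group 2 = group B. H0: μ_1 = μ_2; H1: μ_1 ≠ μ_2 (Welch's two-sample t-test, two-sided).
t = (x̄_1 − x̄_2)/√(s_1²/n_1 + s_2²/n_2) = (7.127 − 7.499)/√(0.9938²/47 + 0.3836²/49) = -2.4004
Welch–Satterthwaite df ≈ 58.93
Two-sided p-value ≈ 0.0196
Since p ≈ 0.0196 < α = 0.05, reject H0; the evidence is statistically significant.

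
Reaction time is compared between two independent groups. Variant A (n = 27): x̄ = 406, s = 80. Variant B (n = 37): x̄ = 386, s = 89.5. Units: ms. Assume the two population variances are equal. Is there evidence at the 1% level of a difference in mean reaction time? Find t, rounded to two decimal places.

Let group 1 = variant A, group 2 = variant B. H0: μ_1 = μ_2; H1: μ_1 ≠ μ_2 (two-sample pooled-variance t-test, two-sided).
s_p² = [(27−1)·80² + (37−1)·89.5²]/(27+37−2) = 7334.98
t = (406 − 386)/√[7334.98·(1/27 + 1/37)] = 0.92
df = n₁ + n₂ − 2 = 62
Two-sided p-value ≈ 0.3598
Since p ≈ 0.3598 > α = 0.01, fail to reject H0; the data do not provide sufficient evidence against H0.

0.92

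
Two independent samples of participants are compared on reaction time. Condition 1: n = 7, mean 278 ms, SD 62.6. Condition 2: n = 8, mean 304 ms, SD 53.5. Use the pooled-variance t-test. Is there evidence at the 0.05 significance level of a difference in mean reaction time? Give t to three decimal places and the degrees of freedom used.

Let group 1 = condition 1, group 2 = condition 2. H0: μ_1 = μ_2; H1: μ_1 ≠ μ_2 (two-sample pooled-variance t-test, two-sided).
s_p² = [(7−1)·62.6² + (8−1)·53.5²]/(7+8−2) = 3349.87
t = (278 − 304)/√[3349.87·(1/7 + 1/8)] = -0.868
df = n₁ + n₂ − 2 = 13
Two-sided p-value ≈ 0.401
Since p ≈ 0.401 > α = 0.05, fail to reject H0; the evidence is not statistically significant.

t = -0.868, df = 13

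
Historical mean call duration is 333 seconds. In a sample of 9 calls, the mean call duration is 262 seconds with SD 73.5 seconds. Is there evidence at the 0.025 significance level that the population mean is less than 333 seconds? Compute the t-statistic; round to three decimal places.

H0: μ = 333; H1: μ < 333 (one-sample t-test, left-tailed).
t = (x̄ − μ₀)/(s/√n) = (262 − 333)/(73.5/√9) = -2.898
df = n − 1 = 8
p-value = P(T ≤ -2.898) ≈ 0.0100
Since p ≈ 0.0100 < α = 0.025, reject H0; the evidence is statistically significant.

-2.898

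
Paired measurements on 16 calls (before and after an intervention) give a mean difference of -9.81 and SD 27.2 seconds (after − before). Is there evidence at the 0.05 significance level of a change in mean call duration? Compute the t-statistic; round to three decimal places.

-1.443

H0: μ_d = 0; H1: μ_d ≠ 0 (paired t-test on the differences, two-sided).
t = d̄/(s_d/√n) = -9.81/(27.2/√16) = -1.443
df = n − 1 = 15
Two-sided p-value ≈ 0.1697
Since p ≈ 0.1697 > α = 0.05, fail to reject H0; the data do not provide sufficient evidence against H0.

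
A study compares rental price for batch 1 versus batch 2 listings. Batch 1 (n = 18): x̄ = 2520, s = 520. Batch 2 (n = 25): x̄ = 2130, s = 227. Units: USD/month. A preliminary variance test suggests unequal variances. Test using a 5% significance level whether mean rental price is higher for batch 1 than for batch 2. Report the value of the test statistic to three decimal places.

2.984

Let group 1 = batch 1, group 2 = batch 2. H0: μ_1 = μ_2; H1: μ_1 > μ_2 (Welch's two-sample t-test, right-tailed).
t = (x̄_1 − x̄_2)/√(s_1²/n_1 + s_2²/n_2) = (2520 − 2130)/√(520²/18 + 227²/25) = 2.984
Welch–Satterthwaite df ≈ 21.70
p-value = P(T ≥ 2.984) ≈ 0.0035
Since p ≈ 0.0035 < α = 0.05, reject H0; the evidence is statistically significant.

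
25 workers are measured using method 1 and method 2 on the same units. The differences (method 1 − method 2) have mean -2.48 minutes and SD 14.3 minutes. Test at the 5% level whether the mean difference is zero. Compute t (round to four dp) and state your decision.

H0: μ_d = 0; H1: μ_d ≠ 0 (paired t-test on the differences, two-sided).
t = d̄/(s_d/√n) = -2.48/(14.3/√25) = -0.8671
df = n − 1 = 24
Two-sided p-value ≈ 0.394
Since p ≈ 0.394 > α = 0.05, fail to reject H0; the evidence is not statistically significant.

t = -0.8671; fail to reject H0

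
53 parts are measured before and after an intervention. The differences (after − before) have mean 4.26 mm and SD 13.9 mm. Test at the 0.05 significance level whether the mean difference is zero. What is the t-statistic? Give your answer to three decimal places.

2.231

H0: μ_d = 0; H1: μ_d ≠ 0 (paired t-test on the differences, two-sided).
t = d̄/(s_d/√n) = 4.26/(13.9/√53) = 2.231
df = n − 1 = 52
Two-sided p-value ≈ 0.030
Since p ≈ 0.030 < α = 0.05, reject H0; the data support H1.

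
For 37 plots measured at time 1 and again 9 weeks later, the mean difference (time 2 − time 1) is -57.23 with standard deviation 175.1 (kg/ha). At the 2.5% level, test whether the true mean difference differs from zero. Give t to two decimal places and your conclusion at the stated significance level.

t = -1.99; fail to reject H0

H0: μ_d = 0; H1: μ_d ≠ 0 (paired t-test on the differences, two-sided).
t = d̄/(s_d/√n) = -57.23/(175.1/√37) = -1.99
df = n − 1 = 36
Two-sided p-value ≈ 0.054
Since p ≈ 0.054 > α = 0.025, fail to reject H0; the data do not provide sufficient evidence against H0.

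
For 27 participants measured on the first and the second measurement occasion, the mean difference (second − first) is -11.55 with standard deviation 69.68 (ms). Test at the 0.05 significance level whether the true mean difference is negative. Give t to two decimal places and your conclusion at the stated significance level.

t = -0.86; fail to reject H0

H0: μ_d = 0; H1: μ_d < 0 (paired t-test on the differences, left-tailed).
t = d̄/(s_d/√n) = -11.55/(69.68/√27) = -0.86
df = n − 1 = 26
p-value = P(T ≤ -0.86) ≈ 0.1985
Since p ≈ 0.1985 > α = 0.05, fail to reject H0; the evidence is not statistically significant.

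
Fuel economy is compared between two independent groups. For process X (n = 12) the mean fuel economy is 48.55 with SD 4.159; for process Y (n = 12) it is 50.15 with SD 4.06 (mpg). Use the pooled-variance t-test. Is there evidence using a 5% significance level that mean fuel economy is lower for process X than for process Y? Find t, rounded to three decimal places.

Let group 1 = process X, group 2 = process Y. H0: μ_1 = μ_2; H1: μ_1 < μ_2 (two-sample pooled-variance t-test, left-tailed).
s_p² = [(12−1)·4.159² + (12−1)·4.06²]/(12+12−2) = 16.8904
t = (48.55 − 50.15)/√[16.8904·(1/12 + 1/12)] = -0.954
df = n₁ + n₂ − 2 = 22
p-value = P(T ≤ -0.954) ≈ 0.1753
Since p ≈ 0.1753 > α = 0.05, fail to reject H0; the evidence is not statistically significant.

-0.954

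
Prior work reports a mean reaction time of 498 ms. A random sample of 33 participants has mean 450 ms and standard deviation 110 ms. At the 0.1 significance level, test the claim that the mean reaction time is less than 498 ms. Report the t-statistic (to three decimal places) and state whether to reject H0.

H0: μ = 498; H1: μ < 498 (one-sample t-test, left-tailed).
t = (x̄ − μ₀)/(s/√n) = (450 − 498)/(110/√33) = -2.507
df = n − 1 = 32
p-value = P(T ≤ -2.507) ≈ 0.009
Since p ≈ 0.009 < α = 0.1, reject H0; the evidence is statistically significant.

t = -2.507; reject H0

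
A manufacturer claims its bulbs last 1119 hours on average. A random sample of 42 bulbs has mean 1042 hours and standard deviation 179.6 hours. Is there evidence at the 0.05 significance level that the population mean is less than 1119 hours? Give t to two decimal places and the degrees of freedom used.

H0: μ = 1119; H1: μ < 1119 (one-sample t-test, left-tailed).
t = (x̄ − μ₀)/(s/√n) = (1042 − 1119)/(179.6/√42) = -2.78
df = n − 1 = 41
p-value = P(T ≤ -2.78) ≈ 0.004
Since p ≈ 0.004 < α = 0.05, reject H0; the data support H1.

t = -2.78, df = 41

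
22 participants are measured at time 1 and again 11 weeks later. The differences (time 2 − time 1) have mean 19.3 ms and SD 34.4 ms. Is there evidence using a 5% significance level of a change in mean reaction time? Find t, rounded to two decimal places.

2.63

H0: μ_d = 0; H1: μ_d ≠ 0 (paired t-test on the differences, two-sided).
t = d̄/(s_d/√n) = 19.3/(34.4/√22) = 2.63
df = n − 1 = 21
Two-sided p-value ≈ 0.0156
Since p ≈ 0.0156 < α = 0.05, reject H0; the data support H1.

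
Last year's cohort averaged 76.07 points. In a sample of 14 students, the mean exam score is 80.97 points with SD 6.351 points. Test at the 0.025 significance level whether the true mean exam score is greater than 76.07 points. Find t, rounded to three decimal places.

2.887

H0: μ = 76.07; H1: μ > 76.07 (one-sample t-test, right-tailed).
t = (x̄ − μ₀)/(s/√n) = (80.97 − 76.07)/(6.351/√14) = 2.887
df = n − 1 = 13
p-value = P(T ≥ 2.887) ≈ 0.0064
Since p ≈ 0.0064 < α = 0.025, reject H0; the evidence is statistically significant.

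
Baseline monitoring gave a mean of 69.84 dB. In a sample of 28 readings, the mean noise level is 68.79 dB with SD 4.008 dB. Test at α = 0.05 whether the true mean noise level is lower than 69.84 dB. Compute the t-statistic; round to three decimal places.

-1.386

H0: μ = 69.84; H1: μ < 69.84 (one-sample t-test, left-tailed).
t = (x̄ − μ₀)/(s/√n) = (68.79 − 69.84)/(4.008/√28) = -1.386
df = n − 1 = 27
p-value = P(T ≤ -1.386) ≈ 0.0885
Since p ≈ 0.0885 > α = 0.05, fail to reject H0; the data do not provide sufficient evidence against H0.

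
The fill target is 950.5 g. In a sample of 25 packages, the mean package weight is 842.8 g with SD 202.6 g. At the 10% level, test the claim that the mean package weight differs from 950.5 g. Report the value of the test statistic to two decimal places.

-2.66

H0: μ = 950.5; H1: μ ≠ 950.5 (one-sample t-test, two-sided).
t = (x̄ − μ₀)/(s/√n) = (842.8 − 950.5)/(202.6/√25) = -2.66
df = n − 1 = 24
Two-sided p-value ≈ 0.014
Since p ≈ 0.014 < α = 0.1, reject H0; the data support H1.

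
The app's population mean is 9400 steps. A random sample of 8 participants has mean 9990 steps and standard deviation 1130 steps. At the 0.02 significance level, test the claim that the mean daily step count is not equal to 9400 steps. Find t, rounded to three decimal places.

H0: μ = 9400; H1: μ ≠ 9400 (one-sample t-test, two-sided).
t = (x̄ − μ₀)/(s/√n) = (9990 − 9400)/(1130/√8) = 1.477
df = n − 1 = 7
Two-sided p-value ≈ 0.1832
Since p ≈ 0.1832 > α = 0.02, fail to reject H0; the data do not provide sufficient evidence against H0.

1.477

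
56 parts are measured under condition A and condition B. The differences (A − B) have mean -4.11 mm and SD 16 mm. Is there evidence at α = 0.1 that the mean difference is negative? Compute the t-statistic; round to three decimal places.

-1.922

H0: μ_d = 0; H1: μ_d < 0 (paired t-test on the differences, left-tailed).
t = d̄/(s_d/√n) = -4.11/(16/√56) = -1.922
df = n − 1 = 55
p-value = P(T ≤ -1.922) ≈ 0.0299
Since p ≈ 0.0299 < α = 0.1, reject H0; the evidence is statistically significant.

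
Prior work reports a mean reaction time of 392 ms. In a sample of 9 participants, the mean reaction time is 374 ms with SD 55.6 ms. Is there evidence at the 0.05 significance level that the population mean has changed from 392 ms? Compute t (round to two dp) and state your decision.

H0: μ = 392; H1: μ ≠ 392 (one-sample t-test, two-sided).
t = (x̄ − μ₀)/(s/√n) = (374 − 392)/(55.6/√9) = -0.97
df = n − 1 = 8
Two-sided p-value ≈ 0.3599
Since p ≈ 0.3599 > α = 0.05, fail to reject H0; the evidence is not statistically significant.

t = -0.97; fail to reject H0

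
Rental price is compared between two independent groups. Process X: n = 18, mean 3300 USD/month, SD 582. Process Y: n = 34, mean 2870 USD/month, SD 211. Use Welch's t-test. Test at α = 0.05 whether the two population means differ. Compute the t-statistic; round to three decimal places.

3.031

Let group 1 = process X, group 2 = process Y. H0: μ_1 = μ_2; H1: μ_1 ≠ μ_2 (Welch's two-sample t-test, two-sided).
t = (x̄_1 − x̄_2)/√(s_1²/n_1 + s_2²/n_2) = (3300 − 2870)/√(582²/18 + 211²/34) = 3.031
Welch–Satterthwaite df ≈ 19.40
Two-sided p-value ≈ 0.0068
Since p ≈ 0.0068 < α = 0.05, reject H0; the evidence is statistically significant.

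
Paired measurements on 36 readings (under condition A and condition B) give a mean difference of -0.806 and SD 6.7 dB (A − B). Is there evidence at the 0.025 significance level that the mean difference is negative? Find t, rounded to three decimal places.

-0.722

H0: μ_d = 0; H1: μ_d < 0 (paired t-test on the differences, left-tailed).
t = d̄/(s_d/√n) = -0.806/(6.7/√36) = -0.722
df = n − 1 = 35
p-value = P(T ≤ -0.722) ≈ 0.238
Since p ≈ 0.238 > α = 0.025, fail to reject H0; the evidence is not statistically significant.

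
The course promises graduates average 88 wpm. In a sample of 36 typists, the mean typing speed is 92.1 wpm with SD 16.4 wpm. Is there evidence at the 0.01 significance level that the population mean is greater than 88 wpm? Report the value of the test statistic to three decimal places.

H0: μ = 88; H1: μ > 88 (one-sample t-test, right-tailed).
t = (x̄ − μ₀)/(s/√n) = (92.1 − 88)/(16.4/√36) = 1.500
df = n − 1 = 35
p-value = P(T ≥ 1.500) ≈ 0.071
Since p ≈ 0.071 > α = 0.01, fail to reject H0; the evidence is not statistically significant.

1.500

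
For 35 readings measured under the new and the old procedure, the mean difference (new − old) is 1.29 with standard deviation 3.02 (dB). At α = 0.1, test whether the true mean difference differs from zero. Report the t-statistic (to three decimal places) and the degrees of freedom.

t = 2.527, df = 34

H0: μ_d = 0; H1: μ_d ≠ 0 (paired t-test on the differences, two-sided).
t = d̄/(s_d/√n) = 1.29/(3.02/√35) = 2.527
df = n − 1 = 34
Two-sided p-value ≈ 0.0163
Since p ≈ 0.0163 < α = 0.1, reject H0; the data support H1.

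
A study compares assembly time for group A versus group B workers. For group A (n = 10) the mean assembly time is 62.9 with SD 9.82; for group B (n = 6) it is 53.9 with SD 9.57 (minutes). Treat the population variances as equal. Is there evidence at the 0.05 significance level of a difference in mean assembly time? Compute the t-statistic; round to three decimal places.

Let group 1 = group A, group 2 = group B. H0: μ_1 = μ_2; H1: μ_1 ≠ μ_2 (two-sample pooled-variance t-test, two-sided).
s_p² = [(10−1)·9.82² + (6−1)·9.57²]/(10+6−2) = 94.7011
t = (62.9 − 53.9)/√[94.7011·(1/10 + 1/6)] = 1.791
df = n₁ + n₂ − 2 = 14
Two-sided p-value ≈ 0.095
Since p ≈ 0.095 > α = 0.05, fail to reject H0; the data do not provide sufficient evidence against H0.

1.791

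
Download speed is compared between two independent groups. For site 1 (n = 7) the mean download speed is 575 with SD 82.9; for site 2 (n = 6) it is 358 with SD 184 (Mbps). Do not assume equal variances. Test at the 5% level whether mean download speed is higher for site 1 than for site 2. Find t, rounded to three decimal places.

2.666

Let group 1 = site 1, group 2 = site 2. H0: μ_1 = μ_2; H1: μ_1 > μ_2 (Welch's two-sample t-test, right-tailed).
t = (x̄_1 − x̄_2)/√(s_1²/n_1 + s_2²/n_2) = (575 − 358)/√(82.9²/7 + 184²/6) = 2.666
Welch–Satterthwaite df ≈ 6.72
p-value = P(T ≥ 2.666) ≈ 0.0167
Since p ≈ 0.0167 < α = 0.05, reject H0; the data support H1.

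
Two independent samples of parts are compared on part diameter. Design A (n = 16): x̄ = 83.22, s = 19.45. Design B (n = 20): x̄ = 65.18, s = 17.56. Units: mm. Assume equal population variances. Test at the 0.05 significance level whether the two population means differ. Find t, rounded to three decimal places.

2.920

Let group 1 = design A, group 2 = design B. H0: μ_1 = μ_2; H1: μ_1 ≠ μ_2 (two-sample pooled-variance t-test, two-sided).
s_p² = [(16−1)·19.45² + (20−1)·17.56²]/(16+20−2) = 339.213
t = (83.22 − 65.18)/√[339.213·(1/16 + 1/20)] = 2.920
df = n₁ + n₂ − 2 = 34
Two-sided p-value ≈ 0.006
Since p ≈ 0.006 < α = 0.05, reject H0; the data support H1.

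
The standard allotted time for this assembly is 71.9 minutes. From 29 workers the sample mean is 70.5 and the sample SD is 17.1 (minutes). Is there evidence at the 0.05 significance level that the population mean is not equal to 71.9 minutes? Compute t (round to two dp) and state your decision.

t = -0.44; fail to reject H0

H0: μ = 71.9; H1: μ ≠ 71.9 (one-sample t-test, two-sided).
t = (x̄ − μ₀)/(s/√n) = (70.5 − 71.9)/(17.1/√29) = -0.44
df = n − 1 = 28
Two-sided p-value ≈ 0.6627
Since p ≈ 0.6627 > α = 0.05, fail to reject H0; the data do not provide sufficient evidence against H0.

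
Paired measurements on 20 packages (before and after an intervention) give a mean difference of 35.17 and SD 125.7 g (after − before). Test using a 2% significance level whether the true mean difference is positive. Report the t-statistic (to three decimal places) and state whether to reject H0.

H0: μ_d = 0; H1: μ_d > 0 (paired t-test on the differences, right-tailed).
t = d̄/(s_d/√n) = 35.17/(125.7/√20) = 1.251
df = n − 1 = 19
p-value = P(T ≥ 1.251) ≈ 0.113
Since p ≈ 0.113 > α = 0.02, fail to reject H0; the evidence is not statistically significant.

t = 1.251; fail to reject H0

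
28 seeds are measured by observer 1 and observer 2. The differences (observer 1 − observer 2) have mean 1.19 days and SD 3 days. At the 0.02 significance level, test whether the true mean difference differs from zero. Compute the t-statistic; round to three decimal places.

H0: μ_d = 0; H1: μ_d ≠ 0 (paired t-test on the differences, two-sided).
t = d̄/(s_d/√n) = 1.19/(3/√28) = 2.099
df = n − 1 = 27
Two-sided p-value ≈ 0.045
Since p ≈ 0.045 > α = 0.02, fail to reject H0; the evidence is not statistically significant.

2.099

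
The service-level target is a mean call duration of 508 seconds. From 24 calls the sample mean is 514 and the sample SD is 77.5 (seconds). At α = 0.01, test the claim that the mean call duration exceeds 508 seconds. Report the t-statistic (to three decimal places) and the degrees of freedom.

t = 0.379, df = 23

H0: μ = 508; H1: μ > 508 (one-sample t-test, right-tailed).
t = (x̄ − μ₀)/(s/√n) = (514 − 508)/(77.5/√24) = 0.379
df = n − 1 = 23
p-value = P(T ≥ 0.379) ≈ 0.354
Since p ≈ 0.354 > α = 0.01, fail to reject H0; the evidence is not statistically significant.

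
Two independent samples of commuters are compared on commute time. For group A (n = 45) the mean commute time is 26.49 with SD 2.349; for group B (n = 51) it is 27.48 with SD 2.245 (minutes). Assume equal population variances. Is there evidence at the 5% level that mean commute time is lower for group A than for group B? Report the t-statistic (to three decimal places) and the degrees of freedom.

Let group 1 = group A, group 2 = group B. H0: μ_1 = μ_2; H1: μ_1 < μ_2 (two-sample pooled-variance t-test, left-tailed).
s_p² = [(45−1)·2.349² + (51−1)·2.245²]/(45+51−2) = 5.26366
t = (26.49 − 27.48)/√[5.26366·(1/45 + 1/51)] = -2.110
df = n₁ + n₂ − 2 = 94
p-value = P(T ≤ -2.110) ≈ 0.0188
Since p ≈ 0.0188 < α = 0.05, reject H0; the evidence is statistically significant.

t = -2.110, df = 94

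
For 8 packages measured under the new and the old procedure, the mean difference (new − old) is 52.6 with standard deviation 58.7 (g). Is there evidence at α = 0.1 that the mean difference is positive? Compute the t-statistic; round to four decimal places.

H0: μ_d = 0; H1: μ_d > 0 (paired t-test on the differences, right-tailed).
t = d̄/(s_d/√n) = 52.6/(58.7/√8) = 2.5345
df = n − 1 = 7
p-value = P(T ≥ 2.5345) ≈ 0.019
Since p ≈ 0.019 < α = 0.1, reject H0; the data support H1.

2.5345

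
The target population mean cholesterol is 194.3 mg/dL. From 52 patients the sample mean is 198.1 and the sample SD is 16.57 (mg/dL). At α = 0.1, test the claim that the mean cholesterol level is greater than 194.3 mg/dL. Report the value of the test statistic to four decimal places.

1.6537

H0: μ = 194.3; H1: μ > 194.3 (one-sample t-test, right-tailed).
t = (x̄ − μ₀)/(s/√n) = (198.1 − 194.3)/(16.57/√52) = 1.6537
df = n − 1 = 51
p-value = P(T ≥ 1.6537) ≈ 0.0522
Since p ≈ 0.0522 < α = 0.1, reject H0; the evidence is statistically significant.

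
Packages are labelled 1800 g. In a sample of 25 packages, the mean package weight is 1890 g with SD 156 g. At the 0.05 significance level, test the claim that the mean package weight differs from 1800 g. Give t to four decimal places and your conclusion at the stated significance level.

t = 2.8846; reject H0

H0: μ = 1800; H1: μ ≠ 1800 (one-sample t-test, two-sided).
t = (x̄ − μ₀)/(s/√n) = (1890 − 1800)/(156/√25) = 2.8846
df = n − 1 = 24
Two-sided p-value ≈ 0.0081
Since p ≈ 0.0081 < α = 0.05, reject H0; the evidence is statistically significant.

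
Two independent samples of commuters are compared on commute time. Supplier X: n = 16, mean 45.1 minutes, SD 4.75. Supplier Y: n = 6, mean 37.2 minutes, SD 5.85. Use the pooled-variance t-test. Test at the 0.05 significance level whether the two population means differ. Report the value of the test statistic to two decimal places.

Let group 1 = supplier X, group 2 = supplier Y. H0: μ_1 = μ_2; H1: μ_1 ≠ μ_2 (two-sample pooled-variance t-test, two-sided).
s_p² = [(16−1)·4.75² + (6−1)·5.85²]/(16+6−2) = 25.4775
t = (45.1 − 37.2)/√[25.4775·(1/16 + 1/6)] = 3.27
df = n₁ + n₂ − 2 = 20
Two-sided p-value ≈ 0.0038
Since p ≈ 0.0038 < α = 0.05, reject H0; the evidence is statistically significant.

3.27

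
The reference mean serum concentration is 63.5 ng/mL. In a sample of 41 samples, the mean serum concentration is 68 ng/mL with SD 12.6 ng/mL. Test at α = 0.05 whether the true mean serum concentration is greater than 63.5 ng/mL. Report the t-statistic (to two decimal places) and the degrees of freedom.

t = 2.29, df = 40

H0: μ = 63.5; H1: μ > 63.5 (one-sample t-test, right-tailed).
t = (x̄ − μ₀)/(s/√n) = (68 − 63.5)/(12.6/√41) = 2.29
df = n − 1 = 40
p-value = P(T ≥ 2.29) ≈ 0.0138
Since p ≈ 0.0138 < α = 0.05, reject H0; the evidence is statistically significant.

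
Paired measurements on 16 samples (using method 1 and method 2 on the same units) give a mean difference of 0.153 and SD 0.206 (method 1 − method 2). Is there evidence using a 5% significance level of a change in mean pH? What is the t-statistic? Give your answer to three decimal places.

H0: μ_d = 0; H1: μ_d ≠ 0 (paired t-test on the differences, two-sided).
t = d̄/(s_d/√n) = 0.153/(0.206/√16) = 2.971
df = n − 1 = 15
Two-sided p-value ≈ 0.0095
Since p ≈ 0.0095 < α = 0.05, reject H0; the evidence is statistically significant.

2.971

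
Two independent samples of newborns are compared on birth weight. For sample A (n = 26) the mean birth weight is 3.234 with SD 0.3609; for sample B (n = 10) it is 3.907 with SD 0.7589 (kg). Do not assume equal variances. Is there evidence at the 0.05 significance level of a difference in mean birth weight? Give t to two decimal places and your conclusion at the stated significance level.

t = -2.69; reject H0

Let group 1 = sample A, group 2 = sample B. H0: μ_1 = μ_2; H1: μ_1 ≠ μ_2 (Welch's two-sample t-test, two-sided).
t = (x̄_1 − x̄_2)/√(s_1²/n_1 + s_2²/n_2) = (3.234 − 3.907)/√(0.3609²/26 + 0.7589²/10) = -2.69
Welch–Satterthwaite df ≈ 10.60
Two-sided p-value ≈ 0.0217
Since p ≈ 0.0217 < α = 0.05, reject H0; the data support H1.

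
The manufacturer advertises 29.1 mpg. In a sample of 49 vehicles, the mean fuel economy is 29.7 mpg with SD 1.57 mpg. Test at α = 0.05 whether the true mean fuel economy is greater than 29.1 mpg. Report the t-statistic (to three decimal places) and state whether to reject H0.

t = 2.675; reject H0

H0: μ = 29.1; H1: μ > 29.1 (one-sample t-test, right-tailed).
t = (x̄ − μ₀)/(s/√n) = (29.7 − 29.1)/(1.57/√49) = 2.675
df = n − 1 = 48
p-value = P(T ≥ 2.675) ≈ 0.005
Since p ≈ 0.005 < α = 0.05, reject H0; the data support H1.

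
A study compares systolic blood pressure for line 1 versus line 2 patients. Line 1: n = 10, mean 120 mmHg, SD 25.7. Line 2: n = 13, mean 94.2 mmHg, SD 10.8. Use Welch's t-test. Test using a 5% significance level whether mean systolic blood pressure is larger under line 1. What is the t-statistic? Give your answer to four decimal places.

2.9787

Let group 1 = line 1, group 2 = line 2. H0: μ_1 = μ_2; H1: μ_1 > μ_2 (Welch's two-sample t-test, right-tailed).
t = (x̄_1 − x̄_2)/√(s_1²/n_1 + s_2²/n_2) = (120 − 94.2)/√(25.7²/10 + 10.8²/13) = 2.9787
Welch–Satterthwaite df ≈ 11.45
p-value = P(T ≥ 2.9787) ≈ 0.0060
Since p ≈ 0.0060 < α = 0.05, reject H0; the data support H1.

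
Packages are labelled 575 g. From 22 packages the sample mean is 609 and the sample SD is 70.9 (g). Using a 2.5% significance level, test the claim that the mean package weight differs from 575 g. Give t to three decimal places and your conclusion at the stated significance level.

t = 2.249; fail to reject H0

H0: μ = 575; H1: μ ≠ 575 (one-sample t-test, two-sided).
t = (x̄ − μ₀)/(s/√n) = (609 − 575)/(70.9/√22) = 2.249
df = n − 1 = 21
Two-sided p-value ≈ 0.035
Since p ≈ 0.035 > α = 0.025, fail to reject H0; the evidence is not statistically significant.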